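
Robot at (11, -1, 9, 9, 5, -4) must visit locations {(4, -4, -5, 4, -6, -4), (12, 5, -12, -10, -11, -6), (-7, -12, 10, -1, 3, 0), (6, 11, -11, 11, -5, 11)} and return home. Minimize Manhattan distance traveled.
264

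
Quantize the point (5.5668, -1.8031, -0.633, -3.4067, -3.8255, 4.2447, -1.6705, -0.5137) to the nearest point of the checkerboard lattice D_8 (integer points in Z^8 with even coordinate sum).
(6, -2, -1, -3, -4, 4, -2, 0)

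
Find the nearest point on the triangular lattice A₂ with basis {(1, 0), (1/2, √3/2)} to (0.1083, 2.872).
(0.5, 2.598)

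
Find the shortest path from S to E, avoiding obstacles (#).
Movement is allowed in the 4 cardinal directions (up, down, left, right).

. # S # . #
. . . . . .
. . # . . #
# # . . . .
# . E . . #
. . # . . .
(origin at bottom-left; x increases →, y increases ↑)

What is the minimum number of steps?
6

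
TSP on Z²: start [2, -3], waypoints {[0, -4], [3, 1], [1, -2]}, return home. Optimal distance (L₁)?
16
(one optimal route: (2, -3) → (0, -4) → (1, -2) → (3, 1) → (2, -3))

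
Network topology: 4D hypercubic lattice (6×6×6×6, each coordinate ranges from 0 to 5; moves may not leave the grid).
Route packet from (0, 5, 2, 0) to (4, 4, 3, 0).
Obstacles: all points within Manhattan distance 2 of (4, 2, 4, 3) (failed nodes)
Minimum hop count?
6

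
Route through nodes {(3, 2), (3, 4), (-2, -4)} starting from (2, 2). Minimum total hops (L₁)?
16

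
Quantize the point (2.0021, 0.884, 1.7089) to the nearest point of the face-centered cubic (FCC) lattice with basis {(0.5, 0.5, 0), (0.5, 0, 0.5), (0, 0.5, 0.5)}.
(2, 1, 2)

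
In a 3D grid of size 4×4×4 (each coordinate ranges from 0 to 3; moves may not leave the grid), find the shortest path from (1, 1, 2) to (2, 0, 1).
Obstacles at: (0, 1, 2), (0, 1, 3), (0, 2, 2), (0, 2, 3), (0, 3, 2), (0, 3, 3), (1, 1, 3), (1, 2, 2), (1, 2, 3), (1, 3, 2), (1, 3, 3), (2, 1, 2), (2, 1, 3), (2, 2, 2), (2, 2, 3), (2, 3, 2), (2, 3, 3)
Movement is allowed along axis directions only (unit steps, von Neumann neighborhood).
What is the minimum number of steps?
3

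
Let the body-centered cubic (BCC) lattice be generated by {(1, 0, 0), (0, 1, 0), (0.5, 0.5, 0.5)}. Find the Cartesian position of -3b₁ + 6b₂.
(-3, 6, 0)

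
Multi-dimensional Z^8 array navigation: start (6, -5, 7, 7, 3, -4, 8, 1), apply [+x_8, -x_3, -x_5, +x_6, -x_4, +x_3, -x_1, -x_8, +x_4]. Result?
(5, -5, 7, 7, 2, -3, 8, 1)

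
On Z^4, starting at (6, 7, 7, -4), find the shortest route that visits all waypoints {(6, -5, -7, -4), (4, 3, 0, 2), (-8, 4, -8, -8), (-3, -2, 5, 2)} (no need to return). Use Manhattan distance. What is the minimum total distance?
94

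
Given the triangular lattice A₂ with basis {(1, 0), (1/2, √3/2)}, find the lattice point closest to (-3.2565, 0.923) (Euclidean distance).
(-3.5, 0.866)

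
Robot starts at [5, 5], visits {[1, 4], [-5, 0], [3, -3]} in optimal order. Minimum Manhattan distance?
25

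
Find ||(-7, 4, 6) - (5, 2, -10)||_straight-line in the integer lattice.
20.0998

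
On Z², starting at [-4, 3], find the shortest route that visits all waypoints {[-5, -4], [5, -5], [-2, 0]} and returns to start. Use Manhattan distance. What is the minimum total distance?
36
(one optimal route: (-4, 3) → (-5, -4) → (5, -5) → (-2, 0) → (-4, 3))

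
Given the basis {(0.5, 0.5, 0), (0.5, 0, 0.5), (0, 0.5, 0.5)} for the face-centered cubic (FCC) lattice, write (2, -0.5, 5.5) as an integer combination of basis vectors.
-4b₁ + 8b₂ + 3b₃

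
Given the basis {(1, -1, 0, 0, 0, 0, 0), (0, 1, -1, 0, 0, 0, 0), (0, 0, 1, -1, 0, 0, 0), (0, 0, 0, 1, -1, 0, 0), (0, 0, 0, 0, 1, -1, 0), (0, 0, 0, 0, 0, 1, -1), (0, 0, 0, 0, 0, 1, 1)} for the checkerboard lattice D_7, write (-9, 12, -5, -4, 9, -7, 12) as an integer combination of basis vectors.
-9b₁ + 3b₂ - 2b₃ - 6b₄ + 3b₅ - 8b₆ + 4b₇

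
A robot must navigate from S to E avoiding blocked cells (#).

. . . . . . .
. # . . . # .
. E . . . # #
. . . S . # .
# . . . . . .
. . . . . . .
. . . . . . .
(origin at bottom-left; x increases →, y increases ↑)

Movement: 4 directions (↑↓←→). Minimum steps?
3
(one shortest path: (3, 3) → (2, 3) → (1, 3) → (1, 4))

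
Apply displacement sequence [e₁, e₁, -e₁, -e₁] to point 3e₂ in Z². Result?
(0, 3)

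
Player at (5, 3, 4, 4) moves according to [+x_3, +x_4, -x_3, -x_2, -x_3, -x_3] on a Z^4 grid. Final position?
(5, 2, 2, 5)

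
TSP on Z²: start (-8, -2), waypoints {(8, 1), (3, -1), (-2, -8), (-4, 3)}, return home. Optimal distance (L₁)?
54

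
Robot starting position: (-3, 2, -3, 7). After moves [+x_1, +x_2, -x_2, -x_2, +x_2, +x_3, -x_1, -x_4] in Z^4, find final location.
(-3, 2, -2, 6)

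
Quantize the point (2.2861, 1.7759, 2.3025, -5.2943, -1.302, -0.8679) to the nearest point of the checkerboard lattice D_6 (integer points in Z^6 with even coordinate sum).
(2, 2, 3, -5, -1, -1)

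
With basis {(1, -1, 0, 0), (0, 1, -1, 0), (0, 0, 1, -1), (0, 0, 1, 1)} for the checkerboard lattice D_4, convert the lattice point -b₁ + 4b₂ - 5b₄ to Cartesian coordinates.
(-1, 5, -9, -5)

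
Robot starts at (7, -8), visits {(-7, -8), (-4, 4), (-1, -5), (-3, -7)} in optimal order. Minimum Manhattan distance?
35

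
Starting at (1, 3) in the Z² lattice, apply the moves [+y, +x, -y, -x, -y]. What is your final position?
(1, 2)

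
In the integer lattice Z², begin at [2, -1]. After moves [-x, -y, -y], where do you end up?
(1, -3)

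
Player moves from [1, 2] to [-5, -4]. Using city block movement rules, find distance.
12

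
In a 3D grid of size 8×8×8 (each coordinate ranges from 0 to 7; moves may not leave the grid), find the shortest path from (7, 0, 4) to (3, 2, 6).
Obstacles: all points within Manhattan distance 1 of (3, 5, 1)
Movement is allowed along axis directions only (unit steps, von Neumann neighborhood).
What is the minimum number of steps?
8
(one shortest path: (7, 0, 4) → (6, 0, 4) → (5, 0, 4) → (4, 0, 4) → (3, 0, 4) → (3, 1, 4) → (3, 2, 4) → (3, 2, 5) → (3, 2, 6))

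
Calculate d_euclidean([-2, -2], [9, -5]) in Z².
11.4018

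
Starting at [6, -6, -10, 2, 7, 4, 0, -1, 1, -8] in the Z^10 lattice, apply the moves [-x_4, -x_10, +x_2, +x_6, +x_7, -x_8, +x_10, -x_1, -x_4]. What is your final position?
(5, -5, -10, 0, 7, 5, 1, -2, 1, -8)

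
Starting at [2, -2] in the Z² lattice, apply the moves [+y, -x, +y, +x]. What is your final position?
(2, 0)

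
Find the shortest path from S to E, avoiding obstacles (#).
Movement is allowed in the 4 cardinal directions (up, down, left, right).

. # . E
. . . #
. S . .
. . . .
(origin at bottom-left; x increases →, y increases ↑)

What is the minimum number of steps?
4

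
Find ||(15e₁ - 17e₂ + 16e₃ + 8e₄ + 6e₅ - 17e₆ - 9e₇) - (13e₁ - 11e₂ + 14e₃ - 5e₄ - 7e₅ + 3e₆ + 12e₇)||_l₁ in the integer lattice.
77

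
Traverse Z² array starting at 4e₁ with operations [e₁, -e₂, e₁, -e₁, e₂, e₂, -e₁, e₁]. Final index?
(5, 1)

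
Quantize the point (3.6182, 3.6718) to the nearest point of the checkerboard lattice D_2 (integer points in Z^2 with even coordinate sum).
(4, 4)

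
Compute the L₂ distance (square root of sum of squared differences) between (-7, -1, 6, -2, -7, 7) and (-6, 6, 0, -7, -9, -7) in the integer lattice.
17.6352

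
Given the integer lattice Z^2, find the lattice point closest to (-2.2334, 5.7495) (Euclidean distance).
(-2, 6)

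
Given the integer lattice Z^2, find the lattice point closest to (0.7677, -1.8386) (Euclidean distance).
(1, -2)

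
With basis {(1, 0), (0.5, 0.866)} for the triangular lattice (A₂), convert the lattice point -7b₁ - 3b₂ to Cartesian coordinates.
(-8.5, -2.598)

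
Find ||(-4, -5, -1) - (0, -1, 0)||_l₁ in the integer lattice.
9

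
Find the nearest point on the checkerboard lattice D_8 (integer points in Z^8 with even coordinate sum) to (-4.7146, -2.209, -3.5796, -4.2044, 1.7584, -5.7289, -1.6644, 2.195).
(-5, -2, -3, -4, 2, -6, -2, 2)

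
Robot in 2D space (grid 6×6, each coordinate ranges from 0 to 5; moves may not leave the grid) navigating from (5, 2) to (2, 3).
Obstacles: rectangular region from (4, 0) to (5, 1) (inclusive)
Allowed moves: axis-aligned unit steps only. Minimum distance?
4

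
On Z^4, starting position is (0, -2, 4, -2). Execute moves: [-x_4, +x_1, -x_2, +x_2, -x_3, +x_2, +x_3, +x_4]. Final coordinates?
(1, -1, 4, -2)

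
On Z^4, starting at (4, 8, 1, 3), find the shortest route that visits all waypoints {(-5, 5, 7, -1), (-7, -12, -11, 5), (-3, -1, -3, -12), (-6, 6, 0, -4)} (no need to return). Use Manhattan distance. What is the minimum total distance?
95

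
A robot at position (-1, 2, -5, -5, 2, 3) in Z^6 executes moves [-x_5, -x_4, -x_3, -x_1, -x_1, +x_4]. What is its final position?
(-3, 2, -6, -5, 1, 3)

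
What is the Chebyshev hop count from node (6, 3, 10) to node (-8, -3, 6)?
14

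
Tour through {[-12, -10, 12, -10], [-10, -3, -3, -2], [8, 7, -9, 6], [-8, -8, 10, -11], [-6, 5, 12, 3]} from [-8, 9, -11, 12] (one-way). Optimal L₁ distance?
136
(one optimal route: (-8, 9, -11, 12) → (8, 7, -9, 6) → (-6, 5, 12, 3) → (-10, -3, -3, -2) → (-8, -8, 10, -11) → (-12, -10, 12, -10))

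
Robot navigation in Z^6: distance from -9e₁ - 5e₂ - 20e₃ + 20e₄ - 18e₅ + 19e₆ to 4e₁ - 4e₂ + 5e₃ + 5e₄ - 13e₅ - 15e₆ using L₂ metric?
46.9148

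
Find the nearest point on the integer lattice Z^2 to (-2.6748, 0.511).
(-3, 1)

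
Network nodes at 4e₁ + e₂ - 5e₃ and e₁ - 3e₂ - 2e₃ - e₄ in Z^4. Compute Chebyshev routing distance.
4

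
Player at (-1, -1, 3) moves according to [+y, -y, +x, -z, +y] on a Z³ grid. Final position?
(0, 0, 2)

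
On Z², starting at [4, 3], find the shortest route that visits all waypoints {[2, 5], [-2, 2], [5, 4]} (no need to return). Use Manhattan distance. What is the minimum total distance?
13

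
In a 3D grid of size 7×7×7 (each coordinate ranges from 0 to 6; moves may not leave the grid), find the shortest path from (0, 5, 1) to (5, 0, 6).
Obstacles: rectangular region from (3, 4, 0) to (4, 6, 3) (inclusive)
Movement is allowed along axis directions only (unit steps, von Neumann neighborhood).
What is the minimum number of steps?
15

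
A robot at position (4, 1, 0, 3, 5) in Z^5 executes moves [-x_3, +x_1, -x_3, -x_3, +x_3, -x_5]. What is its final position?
(5, 1, -2, 3, 4)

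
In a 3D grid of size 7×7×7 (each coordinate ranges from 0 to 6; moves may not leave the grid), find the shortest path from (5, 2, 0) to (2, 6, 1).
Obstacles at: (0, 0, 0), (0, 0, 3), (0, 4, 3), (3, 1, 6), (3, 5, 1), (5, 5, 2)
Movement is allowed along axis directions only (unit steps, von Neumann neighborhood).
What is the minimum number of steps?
8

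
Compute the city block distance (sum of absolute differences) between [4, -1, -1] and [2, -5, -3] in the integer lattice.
8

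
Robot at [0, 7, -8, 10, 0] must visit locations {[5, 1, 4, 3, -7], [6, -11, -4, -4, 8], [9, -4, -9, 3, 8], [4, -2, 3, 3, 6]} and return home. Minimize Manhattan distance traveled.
140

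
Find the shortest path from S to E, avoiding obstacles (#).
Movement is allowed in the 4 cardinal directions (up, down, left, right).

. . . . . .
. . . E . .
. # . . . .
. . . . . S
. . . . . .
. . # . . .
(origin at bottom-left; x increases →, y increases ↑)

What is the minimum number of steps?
4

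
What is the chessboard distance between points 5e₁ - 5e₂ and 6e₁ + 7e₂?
12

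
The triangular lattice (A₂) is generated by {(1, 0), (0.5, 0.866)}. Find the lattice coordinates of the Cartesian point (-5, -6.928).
-b₁ - 8b₂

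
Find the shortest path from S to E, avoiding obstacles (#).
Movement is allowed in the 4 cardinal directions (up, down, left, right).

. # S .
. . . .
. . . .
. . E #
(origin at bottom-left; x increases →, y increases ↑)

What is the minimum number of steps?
3
(one shortest path: (2, 3) → (2, 2) → (2, 1) → (2, 0))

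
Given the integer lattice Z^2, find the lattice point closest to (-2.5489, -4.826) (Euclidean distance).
(-3, -5)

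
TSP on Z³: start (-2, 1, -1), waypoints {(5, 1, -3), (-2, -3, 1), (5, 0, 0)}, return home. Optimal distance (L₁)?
30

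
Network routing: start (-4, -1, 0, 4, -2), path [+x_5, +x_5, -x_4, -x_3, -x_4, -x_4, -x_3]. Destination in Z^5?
(-4, -1, -2, 1, 0)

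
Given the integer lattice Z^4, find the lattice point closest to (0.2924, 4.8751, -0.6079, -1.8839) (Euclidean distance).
(0, 5, -1, -2)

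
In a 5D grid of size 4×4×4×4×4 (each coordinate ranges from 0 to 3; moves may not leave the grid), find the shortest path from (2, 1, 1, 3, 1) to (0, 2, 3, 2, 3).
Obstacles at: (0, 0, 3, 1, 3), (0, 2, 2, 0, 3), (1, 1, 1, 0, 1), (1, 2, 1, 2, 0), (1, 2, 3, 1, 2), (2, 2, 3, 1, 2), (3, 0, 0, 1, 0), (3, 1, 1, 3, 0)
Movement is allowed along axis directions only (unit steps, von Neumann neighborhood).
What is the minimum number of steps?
8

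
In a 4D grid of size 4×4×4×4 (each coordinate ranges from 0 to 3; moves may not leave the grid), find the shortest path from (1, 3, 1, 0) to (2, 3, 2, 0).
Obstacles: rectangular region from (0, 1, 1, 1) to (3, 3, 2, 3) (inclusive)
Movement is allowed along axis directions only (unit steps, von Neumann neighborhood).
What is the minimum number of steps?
2
(one shortest path: (1, 3, 1, 0) → (2, 3, 1, 0) → (2, 3, 2, 0))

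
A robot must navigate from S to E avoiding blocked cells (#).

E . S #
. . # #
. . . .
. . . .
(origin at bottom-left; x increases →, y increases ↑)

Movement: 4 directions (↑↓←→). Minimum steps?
2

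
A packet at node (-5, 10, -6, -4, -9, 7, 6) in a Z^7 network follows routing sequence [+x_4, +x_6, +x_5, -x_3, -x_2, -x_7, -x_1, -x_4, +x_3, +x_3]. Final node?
(-6, 9, -5, -4, -8, 8, 5)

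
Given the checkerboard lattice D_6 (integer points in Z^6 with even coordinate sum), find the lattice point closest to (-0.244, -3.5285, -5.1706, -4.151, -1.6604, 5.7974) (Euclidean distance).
(0, -3, -5, -4, -2, 6)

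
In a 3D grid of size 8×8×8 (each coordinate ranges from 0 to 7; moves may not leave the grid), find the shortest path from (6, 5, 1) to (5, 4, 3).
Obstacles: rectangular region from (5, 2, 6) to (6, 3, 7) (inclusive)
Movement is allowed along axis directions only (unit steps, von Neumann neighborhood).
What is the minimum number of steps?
4
(one shortest path: (6, 5, 1) → (5, 5, 1) → (5, 4, 1) → (5, 4, 2) → (5, 4, 3))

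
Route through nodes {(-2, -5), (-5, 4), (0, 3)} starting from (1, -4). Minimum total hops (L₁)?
20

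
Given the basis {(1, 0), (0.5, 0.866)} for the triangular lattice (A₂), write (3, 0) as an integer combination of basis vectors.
3b₁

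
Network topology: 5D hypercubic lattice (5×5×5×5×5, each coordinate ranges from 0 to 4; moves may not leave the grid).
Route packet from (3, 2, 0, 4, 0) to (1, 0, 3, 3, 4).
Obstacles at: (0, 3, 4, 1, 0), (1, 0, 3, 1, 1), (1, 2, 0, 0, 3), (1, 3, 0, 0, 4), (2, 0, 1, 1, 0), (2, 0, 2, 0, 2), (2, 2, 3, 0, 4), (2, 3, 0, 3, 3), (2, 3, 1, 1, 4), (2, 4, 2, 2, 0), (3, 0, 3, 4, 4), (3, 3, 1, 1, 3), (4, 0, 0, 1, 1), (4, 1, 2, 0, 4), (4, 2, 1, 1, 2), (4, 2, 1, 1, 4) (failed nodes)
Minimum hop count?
12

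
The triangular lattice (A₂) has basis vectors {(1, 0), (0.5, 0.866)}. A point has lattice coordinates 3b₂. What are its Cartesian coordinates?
(1.5, 2.598)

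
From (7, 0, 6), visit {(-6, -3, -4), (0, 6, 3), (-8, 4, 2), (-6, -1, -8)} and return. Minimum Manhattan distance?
76
(one optimal route: (7, 0, 6) → (-6, -3, -4) → (-6, -1, -8) → (-8, 4, 2) → (0, 6, 3) → (7, 0, 6))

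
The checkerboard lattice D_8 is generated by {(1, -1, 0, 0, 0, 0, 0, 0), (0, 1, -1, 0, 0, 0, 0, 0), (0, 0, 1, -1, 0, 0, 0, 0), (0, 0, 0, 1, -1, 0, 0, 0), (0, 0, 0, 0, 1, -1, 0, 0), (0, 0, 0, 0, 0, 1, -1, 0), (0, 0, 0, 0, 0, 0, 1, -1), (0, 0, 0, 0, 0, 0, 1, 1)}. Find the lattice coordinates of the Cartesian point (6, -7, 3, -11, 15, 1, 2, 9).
6b₁ - b₂ + 2b₃ - 9b₄ + 6b₅ + 7b₆ + 9b₈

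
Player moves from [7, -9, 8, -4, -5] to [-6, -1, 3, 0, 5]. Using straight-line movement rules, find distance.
19.3391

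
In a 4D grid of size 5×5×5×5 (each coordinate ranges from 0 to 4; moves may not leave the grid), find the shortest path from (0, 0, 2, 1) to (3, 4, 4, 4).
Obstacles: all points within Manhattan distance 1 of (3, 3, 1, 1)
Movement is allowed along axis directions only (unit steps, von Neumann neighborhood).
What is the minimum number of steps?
12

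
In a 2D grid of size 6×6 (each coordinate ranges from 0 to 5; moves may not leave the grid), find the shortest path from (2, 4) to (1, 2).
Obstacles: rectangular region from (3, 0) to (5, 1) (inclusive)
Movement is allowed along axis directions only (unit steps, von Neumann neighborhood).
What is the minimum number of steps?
3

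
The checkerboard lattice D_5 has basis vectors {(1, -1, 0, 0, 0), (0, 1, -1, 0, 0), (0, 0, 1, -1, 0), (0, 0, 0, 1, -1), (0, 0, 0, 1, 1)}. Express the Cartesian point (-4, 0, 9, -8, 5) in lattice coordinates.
-4b₁ - 4b₂ + 5b₃ - 4b₄ + b₅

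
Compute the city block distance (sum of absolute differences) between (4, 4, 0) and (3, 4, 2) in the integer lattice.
3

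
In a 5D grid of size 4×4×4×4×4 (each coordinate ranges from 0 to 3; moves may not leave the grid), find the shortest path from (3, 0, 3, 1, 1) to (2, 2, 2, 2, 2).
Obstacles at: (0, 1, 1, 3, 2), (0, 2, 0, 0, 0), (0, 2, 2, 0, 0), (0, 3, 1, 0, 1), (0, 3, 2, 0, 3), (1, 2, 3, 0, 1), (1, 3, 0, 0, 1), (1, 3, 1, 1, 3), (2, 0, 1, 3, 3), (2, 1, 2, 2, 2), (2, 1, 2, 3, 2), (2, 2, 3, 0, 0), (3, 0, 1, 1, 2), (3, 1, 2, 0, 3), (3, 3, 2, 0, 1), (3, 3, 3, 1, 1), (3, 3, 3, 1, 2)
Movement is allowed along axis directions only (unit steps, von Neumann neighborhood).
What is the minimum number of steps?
6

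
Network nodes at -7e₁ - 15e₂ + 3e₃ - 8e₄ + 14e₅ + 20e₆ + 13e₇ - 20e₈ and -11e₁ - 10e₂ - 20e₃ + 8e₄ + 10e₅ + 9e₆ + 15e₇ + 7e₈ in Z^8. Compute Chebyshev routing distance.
27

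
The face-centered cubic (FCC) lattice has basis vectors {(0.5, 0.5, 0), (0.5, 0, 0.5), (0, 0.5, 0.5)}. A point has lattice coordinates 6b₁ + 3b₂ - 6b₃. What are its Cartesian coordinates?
(4.5, 0, -1.5)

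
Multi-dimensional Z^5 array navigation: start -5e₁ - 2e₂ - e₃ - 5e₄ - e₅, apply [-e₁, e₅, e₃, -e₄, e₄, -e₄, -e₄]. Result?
(-6, -2, 0, -7, 0)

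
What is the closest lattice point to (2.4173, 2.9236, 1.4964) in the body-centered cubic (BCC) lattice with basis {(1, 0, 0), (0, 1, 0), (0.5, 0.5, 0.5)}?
(2.5, 2.5, 1.5)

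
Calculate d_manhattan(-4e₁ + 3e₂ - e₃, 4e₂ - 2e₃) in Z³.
6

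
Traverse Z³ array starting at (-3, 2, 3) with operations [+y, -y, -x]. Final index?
(-4, 2, 3)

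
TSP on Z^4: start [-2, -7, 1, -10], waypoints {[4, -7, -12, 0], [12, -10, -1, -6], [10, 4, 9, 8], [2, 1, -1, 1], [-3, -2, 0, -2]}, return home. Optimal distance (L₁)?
152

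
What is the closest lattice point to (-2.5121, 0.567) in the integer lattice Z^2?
(-3, 1)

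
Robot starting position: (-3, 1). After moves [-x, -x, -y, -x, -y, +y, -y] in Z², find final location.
(-6, -1)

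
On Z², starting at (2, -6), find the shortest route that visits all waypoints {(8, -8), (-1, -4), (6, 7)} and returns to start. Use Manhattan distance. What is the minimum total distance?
48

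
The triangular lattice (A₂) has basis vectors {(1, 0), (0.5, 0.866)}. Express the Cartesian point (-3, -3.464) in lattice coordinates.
-b₁ - 4b₂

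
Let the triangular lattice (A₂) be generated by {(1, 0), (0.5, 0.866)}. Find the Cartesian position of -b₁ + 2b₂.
(0, 1.732)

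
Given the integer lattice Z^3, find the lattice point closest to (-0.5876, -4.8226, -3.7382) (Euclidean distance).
(-1, -5, -4)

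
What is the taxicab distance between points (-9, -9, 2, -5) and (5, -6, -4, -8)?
26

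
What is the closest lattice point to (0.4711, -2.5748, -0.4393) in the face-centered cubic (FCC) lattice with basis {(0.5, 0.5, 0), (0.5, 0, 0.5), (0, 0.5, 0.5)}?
(0.5, -3, -0.5)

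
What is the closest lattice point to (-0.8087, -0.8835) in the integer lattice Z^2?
(-1, -1)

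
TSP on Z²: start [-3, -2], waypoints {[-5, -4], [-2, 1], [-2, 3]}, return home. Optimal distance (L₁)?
20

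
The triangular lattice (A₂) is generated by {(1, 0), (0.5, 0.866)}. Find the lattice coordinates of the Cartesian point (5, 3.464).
3b₁ + 4b₂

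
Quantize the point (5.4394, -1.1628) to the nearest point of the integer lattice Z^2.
(5, -1)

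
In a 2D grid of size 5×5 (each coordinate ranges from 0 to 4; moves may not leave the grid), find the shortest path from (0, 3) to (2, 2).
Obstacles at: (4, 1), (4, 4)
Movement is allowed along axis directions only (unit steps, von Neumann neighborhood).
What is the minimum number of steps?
3
(one shortest path: (0, 3) → (1, 3) → (2, 3) → (2, 2))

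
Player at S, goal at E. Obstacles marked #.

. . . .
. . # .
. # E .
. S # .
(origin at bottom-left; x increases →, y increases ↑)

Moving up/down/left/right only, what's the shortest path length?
10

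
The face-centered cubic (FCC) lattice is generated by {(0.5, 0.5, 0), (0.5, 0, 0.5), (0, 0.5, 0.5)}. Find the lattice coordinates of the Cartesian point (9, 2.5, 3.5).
8b₁ + 10b₂ - 3b₃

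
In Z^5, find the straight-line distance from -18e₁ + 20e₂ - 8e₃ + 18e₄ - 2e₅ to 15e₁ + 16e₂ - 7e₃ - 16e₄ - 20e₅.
50.8527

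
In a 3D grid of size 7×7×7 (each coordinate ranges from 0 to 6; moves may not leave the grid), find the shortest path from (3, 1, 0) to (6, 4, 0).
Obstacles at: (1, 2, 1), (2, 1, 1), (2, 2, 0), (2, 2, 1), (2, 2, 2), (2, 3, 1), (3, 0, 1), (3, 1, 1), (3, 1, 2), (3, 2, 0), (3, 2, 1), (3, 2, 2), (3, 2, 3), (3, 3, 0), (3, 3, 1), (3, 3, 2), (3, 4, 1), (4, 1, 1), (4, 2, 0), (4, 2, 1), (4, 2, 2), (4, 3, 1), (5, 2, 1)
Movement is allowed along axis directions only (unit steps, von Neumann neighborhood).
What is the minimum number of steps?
6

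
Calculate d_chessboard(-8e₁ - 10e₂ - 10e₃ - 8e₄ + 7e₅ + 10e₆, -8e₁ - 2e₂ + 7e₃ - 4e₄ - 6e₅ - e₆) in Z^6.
17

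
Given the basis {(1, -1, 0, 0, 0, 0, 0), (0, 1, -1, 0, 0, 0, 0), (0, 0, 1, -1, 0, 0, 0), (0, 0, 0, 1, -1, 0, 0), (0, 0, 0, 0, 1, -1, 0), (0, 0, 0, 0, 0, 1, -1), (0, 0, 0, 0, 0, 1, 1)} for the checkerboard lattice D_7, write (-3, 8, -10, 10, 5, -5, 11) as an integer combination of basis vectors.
-3b₁ + 5b₂ - 5b₃ + 5b₄ + 10b₅ - 3b₆ + 8b₇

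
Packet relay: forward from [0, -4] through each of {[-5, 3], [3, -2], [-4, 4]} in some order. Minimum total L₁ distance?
20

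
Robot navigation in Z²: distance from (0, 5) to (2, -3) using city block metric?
10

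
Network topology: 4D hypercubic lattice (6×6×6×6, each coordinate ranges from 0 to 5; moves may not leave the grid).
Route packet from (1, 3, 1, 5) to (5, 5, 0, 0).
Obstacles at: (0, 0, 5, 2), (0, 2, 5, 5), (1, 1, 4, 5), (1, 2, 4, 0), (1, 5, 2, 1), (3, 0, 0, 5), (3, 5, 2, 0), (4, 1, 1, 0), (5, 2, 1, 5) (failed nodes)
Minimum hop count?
12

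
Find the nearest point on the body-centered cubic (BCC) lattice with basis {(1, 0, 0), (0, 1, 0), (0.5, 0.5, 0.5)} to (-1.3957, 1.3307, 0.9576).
(-1.5, 1.5, 0.5)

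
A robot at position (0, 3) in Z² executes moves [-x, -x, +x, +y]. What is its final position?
(-1, 4)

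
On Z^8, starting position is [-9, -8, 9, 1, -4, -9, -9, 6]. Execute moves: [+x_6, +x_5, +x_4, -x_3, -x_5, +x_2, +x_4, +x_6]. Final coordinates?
(-9, -7, 8, 3, -4, -7, -9, 6)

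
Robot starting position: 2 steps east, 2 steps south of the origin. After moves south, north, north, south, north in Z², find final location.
(2, -1)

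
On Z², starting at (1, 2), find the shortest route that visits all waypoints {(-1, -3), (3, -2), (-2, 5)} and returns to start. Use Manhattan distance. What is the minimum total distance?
26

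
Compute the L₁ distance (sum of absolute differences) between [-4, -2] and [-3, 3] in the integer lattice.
6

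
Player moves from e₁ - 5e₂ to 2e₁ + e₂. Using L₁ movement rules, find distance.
7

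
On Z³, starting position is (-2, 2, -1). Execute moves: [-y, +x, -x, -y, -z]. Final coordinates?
(-2, 0, -2)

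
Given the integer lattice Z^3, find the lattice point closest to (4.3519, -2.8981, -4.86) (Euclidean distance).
(4, -3, -5)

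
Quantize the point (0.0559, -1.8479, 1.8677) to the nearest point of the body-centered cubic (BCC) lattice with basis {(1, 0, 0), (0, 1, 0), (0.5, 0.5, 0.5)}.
(0, -2, 2)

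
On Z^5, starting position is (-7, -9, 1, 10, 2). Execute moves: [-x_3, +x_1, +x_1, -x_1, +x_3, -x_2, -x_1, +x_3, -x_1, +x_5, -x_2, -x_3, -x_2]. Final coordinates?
(-8, -12, 1, 10, 3)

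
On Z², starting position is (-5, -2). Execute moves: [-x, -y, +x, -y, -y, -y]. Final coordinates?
(-5, -6)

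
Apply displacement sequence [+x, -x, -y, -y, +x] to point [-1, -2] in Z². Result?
(0, -4)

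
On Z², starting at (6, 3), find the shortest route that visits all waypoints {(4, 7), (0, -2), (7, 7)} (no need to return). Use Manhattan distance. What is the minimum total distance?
21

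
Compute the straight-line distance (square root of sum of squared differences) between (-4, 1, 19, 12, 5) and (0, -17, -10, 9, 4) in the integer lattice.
34.5109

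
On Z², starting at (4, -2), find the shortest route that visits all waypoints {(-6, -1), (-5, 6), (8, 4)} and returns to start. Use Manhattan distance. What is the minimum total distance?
44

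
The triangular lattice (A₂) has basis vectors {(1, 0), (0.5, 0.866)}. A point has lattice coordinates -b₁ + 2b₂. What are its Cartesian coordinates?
(0, 1.732)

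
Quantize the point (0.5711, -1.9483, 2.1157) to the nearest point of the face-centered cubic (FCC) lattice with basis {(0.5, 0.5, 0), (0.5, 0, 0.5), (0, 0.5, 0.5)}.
(0.5, -2, 2.5)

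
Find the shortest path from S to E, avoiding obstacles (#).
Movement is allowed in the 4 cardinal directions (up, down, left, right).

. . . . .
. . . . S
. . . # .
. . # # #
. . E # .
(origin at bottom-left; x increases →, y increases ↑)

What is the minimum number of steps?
7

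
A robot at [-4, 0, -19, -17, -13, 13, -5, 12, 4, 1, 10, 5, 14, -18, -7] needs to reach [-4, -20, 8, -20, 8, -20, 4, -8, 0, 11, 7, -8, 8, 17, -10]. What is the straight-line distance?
68.6513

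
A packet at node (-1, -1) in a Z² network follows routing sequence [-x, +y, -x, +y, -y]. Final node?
(-3, 0)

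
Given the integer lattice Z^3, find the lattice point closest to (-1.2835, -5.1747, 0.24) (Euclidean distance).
(-1, -5, 0)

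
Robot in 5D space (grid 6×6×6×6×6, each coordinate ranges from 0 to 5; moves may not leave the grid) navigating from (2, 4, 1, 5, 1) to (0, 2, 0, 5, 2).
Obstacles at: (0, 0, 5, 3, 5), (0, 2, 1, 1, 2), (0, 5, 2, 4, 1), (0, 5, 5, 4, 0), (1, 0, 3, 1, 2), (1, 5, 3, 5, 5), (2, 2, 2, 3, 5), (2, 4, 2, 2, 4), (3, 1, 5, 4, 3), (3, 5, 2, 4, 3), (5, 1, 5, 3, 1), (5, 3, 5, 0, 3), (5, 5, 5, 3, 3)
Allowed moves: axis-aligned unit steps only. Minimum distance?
6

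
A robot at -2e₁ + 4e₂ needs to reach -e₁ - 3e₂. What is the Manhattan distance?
8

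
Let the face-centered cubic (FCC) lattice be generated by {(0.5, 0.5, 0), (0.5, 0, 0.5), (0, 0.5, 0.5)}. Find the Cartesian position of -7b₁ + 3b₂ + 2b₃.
(-2, -2.5, 2.5)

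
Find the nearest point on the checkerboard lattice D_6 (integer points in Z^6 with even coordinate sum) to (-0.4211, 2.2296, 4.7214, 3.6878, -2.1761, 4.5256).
(0, 2, 5, 4, -2, 5)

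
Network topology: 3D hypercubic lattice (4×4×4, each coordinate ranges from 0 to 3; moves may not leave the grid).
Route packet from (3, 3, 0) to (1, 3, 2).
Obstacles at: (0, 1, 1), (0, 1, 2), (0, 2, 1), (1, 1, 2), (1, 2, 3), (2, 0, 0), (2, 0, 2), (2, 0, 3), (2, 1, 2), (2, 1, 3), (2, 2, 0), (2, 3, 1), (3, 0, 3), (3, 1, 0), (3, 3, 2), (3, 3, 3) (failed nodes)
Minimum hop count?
4
(one shortest path: (3, 3, 0) → (2, 3, 0) → (1, 3, 0) → (1, 3, 1) → (1, 3, 2))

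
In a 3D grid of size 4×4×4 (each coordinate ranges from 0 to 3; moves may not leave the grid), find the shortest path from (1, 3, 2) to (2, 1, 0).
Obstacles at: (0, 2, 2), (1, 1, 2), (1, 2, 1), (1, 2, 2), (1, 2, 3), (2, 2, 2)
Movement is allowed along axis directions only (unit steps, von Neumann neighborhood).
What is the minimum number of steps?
5
(one shortest path: (1, 3, 2) → (2, 3, 2) → (2, 3, 1) → (2, 2, 1) → (2, 1, 1) → (2, 1, 0))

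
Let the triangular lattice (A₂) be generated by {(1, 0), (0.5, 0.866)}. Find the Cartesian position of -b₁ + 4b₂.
(1, 3.464)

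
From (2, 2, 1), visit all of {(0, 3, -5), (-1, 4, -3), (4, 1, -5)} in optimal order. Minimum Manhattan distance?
19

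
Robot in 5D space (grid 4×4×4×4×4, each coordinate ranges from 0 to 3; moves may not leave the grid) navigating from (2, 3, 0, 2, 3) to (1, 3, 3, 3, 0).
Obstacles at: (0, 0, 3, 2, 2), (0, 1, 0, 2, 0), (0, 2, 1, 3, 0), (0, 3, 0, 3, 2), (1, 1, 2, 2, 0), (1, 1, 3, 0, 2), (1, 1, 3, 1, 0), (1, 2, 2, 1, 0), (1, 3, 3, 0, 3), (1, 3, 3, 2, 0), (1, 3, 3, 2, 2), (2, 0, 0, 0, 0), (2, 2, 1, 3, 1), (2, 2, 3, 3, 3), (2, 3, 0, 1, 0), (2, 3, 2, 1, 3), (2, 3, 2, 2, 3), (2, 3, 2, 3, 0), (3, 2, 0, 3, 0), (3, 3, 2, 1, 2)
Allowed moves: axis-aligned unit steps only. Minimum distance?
8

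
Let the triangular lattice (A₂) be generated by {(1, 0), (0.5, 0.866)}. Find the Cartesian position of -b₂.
(-0.5, -0.866)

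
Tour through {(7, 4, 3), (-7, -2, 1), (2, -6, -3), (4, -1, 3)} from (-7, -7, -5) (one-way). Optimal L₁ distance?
49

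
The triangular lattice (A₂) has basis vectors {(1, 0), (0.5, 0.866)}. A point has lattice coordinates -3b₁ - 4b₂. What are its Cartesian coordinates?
(-5, -3.464)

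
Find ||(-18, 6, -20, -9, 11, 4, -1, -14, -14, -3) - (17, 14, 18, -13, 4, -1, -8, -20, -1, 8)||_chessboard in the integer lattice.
38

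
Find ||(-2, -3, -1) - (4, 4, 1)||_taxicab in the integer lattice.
15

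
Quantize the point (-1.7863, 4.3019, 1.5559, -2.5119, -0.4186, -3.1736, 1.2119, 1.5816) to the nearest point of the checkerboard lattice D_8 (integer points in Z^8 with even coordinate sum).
(-2, 4, 2, -2, 0, -3, 1, 2)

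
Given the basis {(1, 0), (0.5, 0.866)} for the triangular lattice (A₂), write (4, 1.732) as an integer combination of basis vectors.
3b₁ + 2b₂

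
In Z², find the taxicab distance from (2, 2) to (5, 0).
5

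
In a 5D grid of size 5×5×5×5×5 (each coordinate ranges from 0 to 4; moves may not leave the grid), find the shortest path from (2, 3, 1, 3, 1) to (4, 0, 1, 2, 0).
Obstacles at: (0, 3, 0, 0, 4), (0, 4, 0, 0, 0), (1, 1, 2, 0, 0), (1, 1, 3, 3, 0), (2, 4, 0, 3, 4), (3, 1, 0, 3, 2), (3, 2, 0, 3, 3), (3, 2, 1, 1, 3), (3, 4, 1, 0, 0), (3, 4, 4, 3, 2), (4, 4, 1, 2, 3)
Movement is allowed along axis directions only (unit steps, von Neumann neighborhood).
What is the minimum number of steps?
7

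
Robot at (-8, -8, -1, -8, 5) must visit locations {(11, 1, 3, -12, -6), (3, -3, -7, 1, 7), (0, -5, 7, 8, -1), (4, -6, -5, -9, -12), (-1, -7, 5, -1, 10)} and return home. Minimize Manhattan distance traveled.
196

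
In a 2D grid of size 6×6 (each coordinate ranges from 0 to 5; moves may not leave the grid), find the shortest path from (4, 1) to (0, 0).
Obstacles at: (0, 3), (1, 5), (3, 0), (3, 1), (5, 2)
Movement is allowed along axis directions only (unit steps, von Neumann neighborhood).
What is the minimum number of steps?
7
(one shortest path: (4, 1) → (4, 2) → (3, 2) → (2, 2) → (1, 2) → (0, 2) → (0, 1) → (0, 0))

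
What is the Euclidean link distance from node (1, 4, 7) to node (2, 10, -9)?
17.1172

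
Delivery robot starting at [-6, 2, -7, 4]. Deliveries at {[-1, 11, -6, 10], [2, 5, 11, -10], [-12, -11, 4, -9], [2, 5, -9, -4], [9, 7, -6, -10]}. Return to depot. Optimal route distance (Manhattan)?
172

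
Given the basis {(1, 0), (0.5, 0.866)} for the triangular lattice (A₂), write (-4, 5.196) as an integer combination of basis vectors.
-7b₁ + 6b₂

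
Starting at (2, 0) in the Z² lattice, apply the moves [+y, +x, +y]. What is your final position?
(3, 2)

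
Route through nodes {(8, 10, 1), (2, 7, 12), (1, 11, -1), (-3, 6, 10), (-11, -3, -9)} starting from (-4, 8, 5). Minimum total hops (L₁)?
80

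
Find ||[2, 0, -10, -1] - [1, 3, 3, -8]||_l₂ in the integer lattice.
15.0997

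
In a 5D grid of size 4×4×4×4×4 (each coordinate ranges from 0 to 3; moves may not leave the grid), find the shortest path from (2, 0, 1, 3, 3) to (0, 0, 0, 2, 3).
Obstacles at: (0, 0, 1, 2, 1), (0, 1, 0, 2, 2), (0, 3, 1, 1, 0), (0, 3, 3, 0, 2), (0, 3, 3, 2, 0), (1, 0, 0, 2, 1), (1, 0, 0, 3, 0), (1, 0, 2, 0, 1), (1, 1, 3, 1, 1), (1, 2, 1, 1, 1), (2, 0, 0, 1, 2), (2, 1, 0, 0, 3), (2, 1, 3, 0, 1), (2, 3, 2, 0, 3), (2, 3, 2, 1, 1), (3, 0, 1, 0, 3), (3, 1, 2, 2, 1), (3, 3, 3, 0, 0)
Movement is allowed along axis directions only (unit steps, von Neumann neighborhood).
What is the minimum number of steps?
4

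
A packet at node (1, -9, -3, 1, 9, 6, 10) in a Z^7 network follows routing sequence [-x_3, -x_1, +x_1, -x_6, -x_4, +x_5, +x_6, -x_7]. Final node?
(1, -9, -4, 0, 10, 6, 9)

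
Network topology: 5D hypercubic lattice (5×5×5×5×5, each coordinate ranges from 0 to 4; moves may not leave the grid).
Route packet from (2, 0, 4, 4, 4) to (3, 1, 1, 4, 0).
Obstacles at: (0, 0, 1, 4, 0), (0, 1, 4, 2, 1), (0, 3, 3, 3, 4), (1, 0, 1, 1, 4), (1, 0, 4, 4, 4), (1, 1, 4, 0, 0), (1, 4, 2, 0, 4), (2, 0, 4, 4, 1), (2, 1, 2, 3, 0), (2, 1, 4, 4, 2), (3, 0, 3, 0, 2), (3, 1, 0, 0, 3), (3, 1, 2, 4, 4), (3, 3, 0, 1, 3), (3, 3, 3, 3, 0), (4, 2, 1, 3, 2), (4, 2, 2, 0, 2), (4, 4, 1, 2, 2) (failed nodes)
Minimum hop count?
9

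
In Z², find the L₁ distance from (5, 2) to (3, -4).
8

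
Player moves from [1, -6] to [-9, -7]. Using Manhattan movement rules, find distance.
11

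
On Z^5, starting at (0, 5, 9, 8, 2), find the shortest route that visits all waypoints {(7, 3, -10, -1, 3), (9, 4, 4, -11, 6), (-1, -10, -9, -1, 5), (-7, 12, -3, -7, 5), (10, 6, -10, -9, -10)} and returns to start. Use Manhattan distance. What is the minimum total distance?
208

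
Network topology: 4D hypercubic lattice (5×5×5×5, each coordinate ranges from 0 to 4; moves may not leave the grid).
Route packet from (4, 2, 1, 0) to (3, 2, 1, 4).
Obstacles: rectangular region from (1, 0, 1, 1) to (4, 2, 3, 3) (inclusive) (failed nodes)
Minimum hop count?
7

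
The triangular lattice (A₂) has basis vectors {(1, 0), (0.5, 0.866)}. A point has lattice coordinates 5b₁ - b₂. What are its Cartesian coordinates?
(4.5, -0.866)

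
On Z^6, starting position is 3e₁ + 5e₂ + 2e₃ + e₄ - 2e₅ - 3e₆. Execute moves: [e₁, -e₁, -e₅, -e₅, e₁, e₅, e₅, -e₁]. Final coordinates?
(3, 5, 2, 1, -2, -3)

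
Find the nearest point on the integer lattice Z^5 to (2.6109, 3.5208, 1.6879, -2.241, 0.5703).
(3, 4, 2, -2, 1)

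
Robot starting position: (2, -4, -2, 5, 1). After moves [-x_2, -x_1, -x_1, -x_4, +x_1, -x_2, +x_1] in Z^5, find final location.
(2, -6, -2, 4, 1)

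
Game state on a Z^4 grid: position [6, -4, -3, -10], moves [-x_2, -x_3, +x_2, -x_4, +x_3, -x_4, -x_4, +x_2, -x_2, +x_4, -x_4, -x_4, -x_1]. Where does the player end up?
(5, -4, -3, -14)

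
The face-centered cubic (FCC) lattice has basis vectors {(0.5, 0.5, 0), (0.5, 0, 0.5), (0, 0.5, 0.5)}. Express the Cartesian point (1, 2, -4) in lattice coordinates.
7b₁ - 5b₂ - 3b₃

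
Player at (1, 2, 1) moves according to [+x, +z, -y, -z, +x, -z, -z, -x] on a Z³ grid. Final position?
(2, 1, -1)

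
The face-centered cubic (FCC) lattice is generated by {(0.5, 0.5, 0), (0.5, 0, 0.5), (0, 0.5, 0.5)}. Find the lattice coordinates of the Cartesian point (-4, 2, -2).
-8b₂ + 4b₃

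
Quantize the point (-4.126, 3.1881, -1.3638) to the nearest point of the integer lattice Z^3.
(-4, 3, -1)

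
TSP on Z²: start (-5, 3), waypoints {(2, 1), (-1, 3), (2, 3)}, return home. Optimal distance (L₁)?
18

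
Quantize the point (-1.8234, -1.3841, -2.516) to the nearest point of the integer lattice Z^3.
(-2, -1, -3)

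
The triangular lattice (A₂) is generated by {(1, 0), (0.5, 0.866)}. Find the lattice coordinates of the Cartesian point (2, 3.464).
4b₂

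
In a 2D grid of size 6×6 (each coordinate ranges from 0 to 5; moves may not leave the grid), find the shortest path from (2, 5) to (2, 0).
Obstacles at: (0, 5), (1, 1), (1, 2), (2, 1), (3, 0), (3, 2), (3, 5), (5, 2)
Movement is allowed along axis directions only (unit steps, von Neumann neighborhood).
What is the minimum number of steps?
9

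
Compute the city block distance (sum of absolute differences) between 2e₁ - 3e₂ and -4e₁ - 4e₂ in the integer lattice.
7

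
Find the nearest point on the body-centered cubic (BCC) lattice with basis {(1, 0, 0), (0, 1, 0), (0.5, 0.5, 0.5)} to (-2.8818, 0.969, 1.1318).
(-3, 1, 1)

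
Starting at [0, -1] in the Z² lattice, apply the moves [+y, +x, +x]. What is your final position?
(2, 0)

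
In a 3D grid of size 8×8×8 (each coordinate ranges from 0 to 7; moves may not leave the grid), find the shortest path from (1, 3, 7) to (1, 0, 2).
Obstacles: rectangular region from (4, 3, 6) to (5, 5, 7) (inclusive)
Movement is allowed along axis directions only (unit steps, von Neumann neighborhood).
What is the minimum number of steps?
8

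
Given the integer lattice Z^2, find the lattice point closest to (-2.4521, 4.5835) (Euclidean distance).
(-2, 5)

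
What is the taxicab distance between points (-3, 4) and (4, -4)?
15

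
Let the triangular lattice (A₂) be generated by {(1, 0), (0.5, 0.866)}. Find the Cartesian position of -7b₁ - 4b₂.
(-9, -3.464)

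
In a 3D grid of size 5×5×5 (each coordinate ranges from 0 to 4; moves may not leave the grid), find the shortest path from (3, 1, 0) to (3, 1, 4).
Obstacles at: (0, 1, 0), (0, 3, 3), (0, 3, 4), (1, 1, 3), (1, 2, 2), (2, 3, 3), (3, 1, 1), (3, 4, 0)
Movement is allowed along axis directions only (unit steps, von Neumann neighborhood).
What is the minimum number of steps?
6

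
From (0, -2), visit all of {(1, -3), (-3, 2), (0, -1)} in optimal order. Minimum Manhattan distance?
11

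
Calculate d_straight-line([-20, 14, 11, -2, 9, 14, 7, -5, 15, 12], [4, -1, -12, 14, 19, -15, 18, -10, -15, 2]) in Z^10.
60.6053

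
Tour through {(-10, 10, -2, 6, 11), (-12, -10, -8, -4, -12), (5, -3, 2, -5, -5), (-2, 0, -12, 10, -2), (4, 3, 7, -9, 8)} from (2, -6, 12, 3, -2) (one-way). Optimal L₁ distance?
197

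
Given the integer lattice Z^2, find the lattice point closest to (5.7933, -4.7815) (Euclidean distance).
(6, -5)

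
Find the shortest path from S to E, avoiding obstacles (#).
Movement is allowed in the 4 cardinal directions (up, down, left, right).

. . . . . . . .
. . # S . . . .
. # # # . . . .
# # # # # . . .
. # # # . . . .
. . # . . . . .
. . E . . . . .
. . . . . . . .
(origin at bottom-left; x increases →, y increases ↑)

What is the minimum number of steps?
10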